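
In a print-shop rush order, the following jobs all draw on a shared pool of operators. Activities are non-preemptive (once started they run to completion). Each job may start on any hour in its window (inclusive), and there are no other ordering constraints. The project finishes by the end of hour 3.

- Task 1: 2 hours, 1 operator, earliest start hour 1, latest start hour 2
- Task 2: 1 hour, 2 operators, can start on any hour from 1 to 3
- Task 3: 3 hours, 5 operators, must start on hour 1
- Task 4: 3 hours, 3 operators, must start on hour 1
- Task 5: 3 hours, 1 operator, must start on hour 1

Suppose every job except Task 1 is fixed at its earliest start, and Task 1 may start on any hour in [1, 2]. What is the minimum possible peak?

Task 1@1: h1:12  h2:10  h3:9 → peak 12
Task 1@2: h1:11  h2:10  h3:10 → peak 11
Best is Task 1@2, peak 11.

11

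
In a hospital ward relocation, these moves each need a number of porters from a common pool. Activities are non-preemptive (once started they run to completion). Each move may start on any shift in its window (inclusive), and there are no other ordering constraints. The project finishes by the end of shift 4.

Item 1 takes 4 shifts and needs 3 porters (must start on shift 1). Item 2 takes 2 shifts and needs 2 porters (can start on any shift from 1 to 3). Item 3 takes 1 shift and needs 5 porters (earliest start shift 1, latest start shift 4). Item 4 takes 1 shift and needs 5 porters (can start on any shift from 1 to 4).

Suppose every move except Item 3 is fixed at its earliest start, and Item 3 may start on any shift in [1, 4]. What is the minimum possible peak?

Item 3@1: s1:15  s2:5  s3:3  s4:3 → peak 15
Item 3@2: s1:10  s2:10  s3:3  s4:3 → peak 10
Item 3@3: s1:10  s2:5  s3:8  s4:3 → peak 10
Item 3@4: s1:10  s2:5  s3:3  s4:8 → peak 10
Best is Item 3@2, peak 10.

10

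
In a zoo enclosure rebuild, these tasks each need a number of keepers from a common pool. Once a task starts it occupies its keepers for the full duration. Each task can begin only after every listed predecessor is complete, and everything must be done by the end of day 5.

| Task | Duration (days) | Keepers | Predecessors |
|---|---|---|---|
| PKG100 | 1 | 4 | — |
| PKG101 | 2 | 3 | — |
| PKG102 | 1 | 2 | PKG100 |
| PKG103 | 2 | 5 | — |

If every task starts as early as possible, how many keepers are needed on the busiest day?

12

Early-start schedule: PKG100@1, PKG101@1, PKG102@2, PKG103@1.
Load per day: day 1: 12, day 2: 10, day 3: 0, day 4: 0, day 5: 0.
Peak is 12.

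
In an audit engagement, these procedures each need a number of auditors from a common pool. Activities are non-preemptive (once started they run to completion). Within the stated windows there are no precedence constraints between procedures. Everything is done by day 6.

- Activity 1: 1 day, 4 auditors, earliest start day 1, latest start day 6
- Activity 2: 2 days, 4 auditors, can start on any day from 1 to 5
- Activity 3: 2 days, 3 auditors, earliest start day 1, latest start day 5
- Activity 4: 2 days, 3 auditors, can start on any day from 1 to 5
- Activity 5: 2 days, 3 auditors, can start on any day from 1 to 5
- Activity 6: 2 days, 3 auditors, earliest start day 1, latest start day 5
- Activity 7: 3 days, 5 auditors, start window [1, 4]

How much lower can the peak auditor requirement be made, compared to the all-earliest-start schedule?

16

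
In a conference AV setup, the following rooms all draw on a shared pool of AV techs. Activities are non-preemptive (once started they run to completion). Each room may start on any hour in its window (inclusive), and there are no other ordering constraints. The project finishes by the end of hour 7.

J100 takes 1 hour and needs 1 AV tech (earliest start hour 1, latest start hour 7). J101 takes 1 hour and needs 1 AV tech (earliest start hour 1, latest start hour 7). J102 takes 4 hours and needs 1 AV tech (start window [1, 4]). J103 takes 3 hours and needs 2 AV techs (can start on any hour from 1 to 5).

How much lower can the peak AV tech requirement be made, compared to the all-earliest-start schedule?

Early-start peak: h1:5  h2:3  h3:3  h4:1  h5:0  h6:0  h7:0 ⇒ 5.
Leveled (J100@1, J101@2, J102@1, J103@5): h1:2  h2:2  h3:1  h4:1  h5:2  h6:2  h7:2 ⇒ 2.
Reduction 5 − 2 = 3.

3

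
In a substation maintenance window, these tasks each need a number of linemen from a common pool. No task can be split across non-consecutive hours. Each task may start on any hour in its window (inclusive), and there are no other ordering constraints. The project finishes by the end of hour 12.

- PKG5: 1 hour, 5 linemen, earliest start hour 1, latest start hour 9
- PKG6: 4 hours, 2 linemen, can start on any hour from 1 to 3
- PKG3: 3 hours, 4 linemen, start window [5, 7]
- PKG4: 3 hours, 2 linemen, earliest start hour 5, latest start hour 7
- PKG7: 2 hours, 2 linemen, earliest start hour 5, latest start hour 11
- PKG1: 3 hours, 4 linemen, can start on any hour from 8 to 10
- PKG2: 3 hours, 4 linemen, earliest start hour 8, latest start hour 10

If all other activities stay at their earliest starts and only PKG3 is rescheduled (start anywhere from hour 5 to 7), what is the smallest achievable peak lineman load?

PKG3@5: h1:7  h2:2  h3:2  h4:2  h5:8  h6:8  h7:6  h8:8  h9:8  h10:8  h11:0  h12:0 → peak 8
PKG3@6: h1:7  h2:2  h3:2  h4:2  h5:4  h6:8  h7:6  h8:12  h9:8  h10:8  h11:0  h12:0 → peak 12
PKG3@7: h1:7  h2:2  h3:2  h4:2  h5:4  h6:4  h7:6  h8:12  h9:12  h10:8  h11:0  h12:0 → peak 12
Best is PKG3@5, peak 8.

8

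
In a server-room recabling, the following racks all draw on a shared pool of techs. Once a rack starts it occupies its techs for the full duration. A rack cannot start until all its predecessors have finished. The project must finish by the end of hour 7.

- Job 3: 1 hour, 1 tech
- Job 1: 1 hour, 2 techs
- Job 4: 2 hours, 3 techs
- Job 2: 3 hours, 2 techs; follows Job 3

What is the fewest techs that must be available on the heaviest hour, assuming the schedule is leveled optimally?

Early-start (Job 3@1, Job 1@1, Job 4@1, Job 2@2) gives peak 6: h1:6  h2:5  h3:2  h4:2  h5:0  h6:0  h7:0.
Shift Job 4→2, Job 2→4.
Schedule Job 3@1, Job 1@1, Job 4@2, Job 2@4: h1:3  h2:3  h3:3  h4:2  h5:2  h6:2  h7:0 — peak 3.
Total tech-hours = 15 over 7 hours ⇒ peak ≥ ⌈15/7⌉ = 3, so 3 is optimal.

3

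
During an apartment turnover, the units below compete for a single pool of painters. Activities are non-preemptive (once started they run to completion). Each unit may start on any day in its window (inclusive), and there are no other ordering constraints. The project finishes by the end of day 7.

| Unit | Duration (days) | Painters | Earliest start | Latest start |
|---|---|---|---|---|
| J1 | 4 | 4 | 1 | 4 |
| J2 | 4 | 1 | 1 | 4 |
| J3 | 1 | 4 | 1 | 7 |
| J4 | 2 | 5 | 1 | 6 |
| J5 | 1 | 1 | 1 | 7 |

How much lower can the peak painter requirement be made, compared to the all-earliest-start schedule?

10

Early-start peak: d1:15  d2:10  d3:5  d4:5  d5:0  d6:0  d7:0 ⇒ 15.
Leveled (J1@1, J2@1, J3@5, J4@6, J5@5): d1:5  d2:5  d3:5  d4:5  d5:5  d6:5  d7:5 ⇒ 5.
Reduction 15 − 5 = 10.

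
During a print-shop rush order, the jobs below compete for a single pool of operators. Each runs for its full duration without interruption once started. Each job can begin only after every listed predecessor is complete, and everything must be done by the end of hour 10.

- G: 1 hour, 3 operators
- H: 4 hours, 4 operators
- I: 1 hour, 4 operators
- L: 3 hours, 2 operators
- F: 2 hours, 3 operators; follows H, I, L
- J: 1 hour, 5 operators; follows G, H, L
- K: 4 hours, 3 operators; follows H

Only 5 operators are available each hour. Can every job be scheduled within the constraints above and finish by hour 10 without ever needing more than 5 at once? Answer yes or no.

no

Total operator-hours = 52; over 10 hours the average is 52/10 > 5, so some hour must exceed 5.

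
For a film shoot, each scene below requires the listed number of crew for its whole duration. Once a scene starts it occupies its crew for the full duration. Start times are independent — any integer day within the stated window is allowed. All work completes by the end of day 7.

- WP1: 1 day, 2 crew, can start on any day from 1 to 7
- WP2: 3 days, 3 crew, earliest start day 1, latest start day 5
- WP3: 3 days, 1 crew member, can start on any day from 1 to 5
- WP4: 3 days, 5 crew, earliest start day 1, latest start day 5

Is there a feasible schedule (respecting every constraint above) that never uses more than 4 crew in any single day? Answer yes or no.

no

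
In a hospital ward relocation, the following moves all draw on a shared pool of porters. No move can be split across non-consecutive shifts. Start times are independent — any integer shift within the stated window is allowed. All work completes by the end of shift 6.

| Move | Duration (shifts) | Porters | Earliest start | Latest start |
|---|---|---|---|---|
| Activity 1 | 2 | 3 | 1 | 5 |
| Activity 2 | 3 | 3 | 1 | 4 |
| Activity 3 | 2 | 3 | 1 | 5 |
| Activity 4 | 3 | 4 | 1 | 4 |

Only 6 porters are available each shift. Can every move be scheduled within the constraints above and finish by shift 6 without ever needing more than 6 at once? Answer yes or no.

no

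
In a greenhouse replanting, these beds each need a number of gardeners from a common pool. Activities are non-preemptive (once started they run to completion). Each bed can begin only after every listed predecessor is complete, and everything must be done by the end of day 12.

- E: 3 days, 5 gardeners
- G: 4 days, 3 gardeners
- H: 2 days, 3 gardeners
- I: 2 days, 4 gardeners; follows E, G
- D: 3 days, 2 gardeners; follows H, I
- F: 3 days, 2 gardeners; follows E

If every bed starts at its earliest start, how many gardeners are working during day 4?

At early start, day 4 has: G, F.
Demand: 3 + 2 = 5.

5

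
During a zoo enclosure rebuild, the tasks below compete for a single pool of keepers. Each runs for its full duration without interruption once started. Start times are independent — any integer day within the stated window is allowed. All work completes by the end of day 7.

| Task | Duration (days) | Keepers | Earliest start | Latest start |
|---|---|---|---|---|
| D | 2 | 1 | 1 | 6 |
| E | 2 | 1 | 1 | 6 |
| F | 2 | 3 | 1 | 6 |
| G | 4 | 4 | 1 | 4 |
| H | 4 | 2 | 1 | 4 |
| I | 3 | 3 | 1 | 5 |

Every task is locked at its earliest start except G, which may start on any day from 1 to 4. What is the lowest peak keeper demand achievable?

10

G@1: d1:14  d2:14  d3:9  d4:6  d5:0  d6:0  d7:0 → peak 14
G@2: d1:10  d2:14  d3:9  d4:6  d5:4  d6:0  d7:0 → peak 14
G@3: d1:10  d2:10  d3:9  d4:6  d5:4  d6:4  d7:0 → peak 10
G@4: d1:10  d2:10  d3:5  d4:6  d5:4  d6:4  d7:4 → peak 10
Best is G@3, peak 10.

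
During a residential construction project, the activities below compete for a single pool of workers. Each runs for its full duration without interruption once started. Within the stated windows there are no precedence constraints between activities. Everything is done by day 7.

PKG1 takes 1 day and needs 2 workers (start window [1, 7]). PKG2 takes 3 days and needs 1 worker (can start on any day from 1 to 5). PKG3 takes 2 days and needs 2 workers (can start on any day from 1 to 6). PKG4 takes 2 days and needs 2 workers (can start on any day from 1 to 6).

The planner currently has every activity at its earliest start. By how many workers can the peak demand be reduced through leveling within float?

4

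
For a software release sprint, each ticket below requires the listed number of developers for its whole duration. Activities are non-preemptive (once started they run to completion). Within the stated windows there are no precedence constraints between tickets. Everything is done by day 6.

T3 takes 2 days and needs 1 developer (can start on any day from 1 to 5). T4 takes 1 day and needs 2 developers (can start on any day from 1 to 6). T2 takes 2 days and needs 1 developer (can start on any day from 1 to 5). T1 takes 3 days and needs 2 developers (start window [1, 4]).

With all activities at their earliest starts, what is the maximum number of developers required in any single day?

6

Early-start schedule: T3@1, T4@1, T2@1, T1@1.
Load per day: day 1: 6, day 2: 4, day 3: 2, day 4: 0, day 5: 0, day 6: 0.
Peak is 6.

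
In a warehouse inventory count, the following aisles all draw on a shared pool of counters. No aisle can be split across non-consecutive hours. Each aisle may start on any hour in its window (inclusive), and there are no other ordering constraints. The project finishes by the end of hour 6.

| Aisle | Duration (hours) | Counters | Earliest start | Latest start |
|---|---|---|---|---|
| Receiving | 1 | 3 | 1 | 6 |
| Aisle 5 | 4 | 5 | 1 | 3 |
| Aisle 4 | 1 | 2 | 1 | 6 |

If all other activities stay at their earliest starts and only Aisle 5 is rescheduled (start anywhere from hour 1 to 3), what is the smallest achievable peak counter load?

Aisle 5@1: h1:10  h2:5  h3:5  h4:5  h5:0  h6:0 → peak 10
Aisle 5@2: h1:5  h2:5  h3:5  h4:5  h5:5  h6:0 → peak 5
Aisle 5@3: h1:5  h2:0  h3:5  h4:5  h5:5  h6:5 → peak 5
Best is Aisle 5@2, peak 5.

5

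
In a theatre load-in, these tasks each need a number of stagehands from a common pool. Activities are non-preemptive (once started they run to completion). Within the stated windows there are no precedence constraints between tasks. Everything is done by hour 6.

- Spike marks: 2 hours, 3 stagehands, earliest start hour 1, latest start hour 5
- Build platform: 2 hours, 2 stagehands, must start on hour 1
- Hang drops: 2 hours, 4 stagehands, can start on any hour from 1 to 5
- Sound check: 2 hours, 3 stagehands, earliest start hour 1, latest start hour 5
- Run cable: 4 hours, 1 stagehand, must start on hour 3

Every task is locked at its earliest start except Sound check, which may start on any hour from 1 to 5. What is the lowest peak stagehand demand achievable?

Sound check@1: h1:12  h2:12  h3:1  h4:1  h5:1  h6:1 → peak 12
Sound check@2: h1:9  h2:12  h3:4  h4:1  h5:1  h6:1 → peak 12
Sound check@3: h1:9  h2:9  h3:4  h4:4  h5:1  h6:1 → peak 9
Sound check@4: h1:9  h2:9  h3:1  h4:4  h5:4  h6:1 → peak 9
Sound check@5: h1:9  h2:9  h3:1  h4:1  h5:4  h6:4 → peak 9
Best is Sound check@3, peak 9.

9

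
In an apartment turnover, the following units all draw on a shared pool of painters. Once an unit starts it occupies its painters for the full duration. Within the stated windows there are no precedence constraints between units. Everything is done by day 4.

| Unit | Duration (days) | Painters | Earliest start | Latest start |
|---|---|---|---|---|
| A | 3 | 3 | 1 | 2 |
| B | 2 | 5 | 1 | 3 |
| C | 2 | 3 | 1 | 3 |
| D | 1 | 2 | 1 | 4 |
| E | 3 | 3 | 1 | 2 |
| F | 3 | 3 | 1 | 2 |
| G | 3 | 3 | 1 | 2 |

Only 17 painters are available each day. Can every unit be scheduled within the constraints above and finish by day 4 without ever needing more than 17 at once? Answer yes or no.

Schedule A@1, B@1, C@3, D@1, E@1, F@1, G@2: d1:16  d2:17  d3:15  d4:6 — peak 17 ≤ 17.

yes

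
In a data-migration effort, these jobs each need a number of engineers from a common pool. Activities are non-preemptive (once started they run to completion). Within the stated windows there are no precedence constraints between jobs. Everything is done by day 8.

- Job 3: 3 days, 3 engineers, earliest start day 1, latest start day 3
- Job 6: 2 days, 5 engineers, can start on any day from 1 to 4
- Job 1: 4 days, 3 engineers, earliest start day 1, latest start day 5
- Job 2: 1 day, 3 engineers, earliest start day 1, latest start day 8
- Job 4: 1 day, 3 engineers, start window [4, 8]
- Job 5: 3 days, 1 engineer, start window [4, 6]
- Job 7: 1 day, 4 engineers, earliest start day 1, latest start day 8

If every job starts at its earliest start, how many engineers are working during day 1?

At early start, day 1 has: Job 3, Job 6, Job 1, Job 2, Job 7.
Demand: 3 + 5 + 3 + 3 + 4 = 18.

18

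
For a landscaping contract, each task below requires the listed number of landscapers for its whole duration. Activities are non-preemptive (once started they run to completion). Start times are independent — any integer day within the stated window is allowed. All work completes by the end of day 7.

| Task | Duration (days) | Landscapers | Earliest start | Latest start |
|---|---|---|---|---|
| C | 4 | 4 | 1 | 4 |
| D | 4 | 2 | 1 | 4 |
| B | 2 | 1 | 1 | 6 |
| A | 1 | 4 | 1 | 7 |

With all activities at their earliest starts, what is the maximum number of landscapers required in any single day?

11

Early-start schedule: C@1, D@1, B@1, A@1.
Load per day: day 1: 11, day 2: 7, day 3: 6, day 4: 6, day 5: 0, day 6: 0, day 7: 0.
Peak is 11.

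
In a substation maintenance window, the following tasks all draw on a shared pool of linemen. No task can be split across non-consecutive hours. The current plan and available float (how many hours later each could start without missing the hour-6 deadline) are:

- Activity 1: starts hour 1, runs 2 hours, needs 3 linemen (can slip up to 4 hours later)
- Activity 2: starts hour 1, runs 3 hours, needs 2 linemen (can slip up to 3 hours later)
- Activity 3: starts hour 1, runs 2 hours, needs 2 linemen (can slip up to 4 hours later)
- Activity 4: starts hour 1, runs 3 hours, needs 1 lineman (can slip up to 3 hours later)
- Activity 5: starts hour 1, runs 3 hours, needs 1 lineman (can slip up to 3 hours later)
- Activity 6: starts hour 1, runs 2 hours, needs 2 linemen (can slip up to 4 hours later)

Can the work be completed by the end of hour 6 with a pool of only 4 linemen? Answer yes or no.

no

Total lineman-hours = 26; over 6 hours the average is 26/6 > 4, so some hour must exceed 4.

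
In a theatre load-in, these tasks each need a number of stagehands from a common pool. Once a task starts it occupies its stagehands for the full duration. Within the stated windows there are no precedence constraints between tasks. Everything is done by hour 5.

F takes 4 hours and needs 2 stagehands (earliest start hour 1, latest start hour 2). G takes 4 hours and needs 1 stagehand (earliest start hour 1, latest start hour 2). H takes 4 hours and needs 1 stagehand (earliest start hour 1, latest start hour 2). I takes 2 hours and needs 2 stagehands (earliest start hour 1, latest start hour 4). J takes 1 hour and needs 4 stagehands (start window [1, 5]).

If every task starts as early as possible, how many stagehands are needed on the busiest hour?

Early-start schedule: F@1, G@1, H@1, I@1, J@1.
Load per hour: hour 1: 10, hour 2: 6, hour 3: 4, hour 4: 4, hour 5: 0.
Peak is 10.

10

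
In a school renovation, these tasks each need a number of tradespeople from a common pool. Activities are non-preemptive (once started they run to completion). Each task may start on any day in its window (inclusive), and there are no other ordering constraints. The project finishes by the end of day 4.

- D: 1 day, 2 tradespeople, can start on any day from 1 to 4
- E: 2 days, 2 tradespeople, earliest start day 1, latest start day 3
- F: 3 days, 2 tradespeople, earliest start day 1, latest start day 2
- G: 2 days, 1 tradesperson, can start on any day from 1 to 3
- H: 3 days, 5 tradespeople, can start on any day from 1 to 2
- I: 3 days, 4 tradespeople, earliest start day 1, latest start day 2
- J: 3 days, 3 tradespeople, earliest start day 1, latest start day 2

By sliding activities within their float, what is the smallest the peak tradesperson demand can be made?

Early-start (D@1, E@1, F@1, G@1, H@1, I@1, J@1) gives peak 19: d1:19  d2:17  d3:14  d4:0.
Shift G→3, J→2.
Schedule D@1, E@1, F@1, G@3, H@1, I@1, J@2: d1:15  d2:16  d3:15  d4:4 — peak 16.

16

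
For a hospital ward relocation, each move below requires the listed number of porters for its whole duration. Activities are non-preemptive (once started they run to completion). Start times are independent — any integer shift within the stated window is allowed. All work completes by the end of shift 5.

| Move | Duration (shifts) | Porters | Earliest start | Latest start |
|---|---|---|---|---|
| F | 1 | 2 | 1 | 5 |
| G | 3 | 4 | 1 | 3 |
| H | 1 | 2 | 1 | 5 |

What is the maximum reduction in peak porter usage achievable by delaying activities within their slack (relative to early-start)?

4

Early-start peak: s1:8  s2:4  s3:4  s4:0  s5:0 ⇒ 8.
Leveled (F@1, G@2, H@1): s1:4  s2:4  s3:4  s4:4  s5:0 ⇒ 4.
Reduction 8 − 4 = 4.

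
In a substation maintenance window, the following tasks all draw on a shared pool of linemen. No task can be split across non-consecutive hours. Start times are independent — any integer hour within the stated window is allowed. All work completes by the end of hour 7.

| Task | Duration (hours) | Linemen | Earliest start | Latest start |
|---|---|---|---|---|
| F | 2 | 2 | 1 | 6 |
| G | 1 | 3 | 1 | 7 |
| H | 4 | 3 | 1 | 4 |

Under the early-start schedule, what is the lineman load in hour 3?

3

At early start, hour 3 has: H.
Demand: 3 = 3.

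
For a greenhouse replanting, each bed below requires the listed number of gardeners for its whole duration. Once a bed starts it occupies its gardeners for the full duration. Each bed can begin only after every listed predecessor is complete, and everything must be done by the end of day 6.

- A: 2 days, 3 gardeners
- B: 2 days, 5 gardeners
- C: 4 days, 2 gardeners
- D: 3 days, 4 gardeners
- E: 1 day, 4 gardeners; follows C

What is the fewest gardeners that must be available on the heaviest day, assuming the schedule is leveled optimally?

7

Early-start (A@1, B@1, C@1, D@1, E@5) gives peak 14: d1:14  d2:14  d3:6  d4:2  d5:4  d6:0.
Shift A→5, D→3, E→6.
Schedule A@5, B@1, C@1, D@3, E@6: d1:7  d2:7  d3:6  d4:6  d5:7  d6:7 — peak 7.
Total gardener-days = 40 over 6 days ⇒ peak ≥ ⌈40/6⌉ = 7, so 7 is optimal.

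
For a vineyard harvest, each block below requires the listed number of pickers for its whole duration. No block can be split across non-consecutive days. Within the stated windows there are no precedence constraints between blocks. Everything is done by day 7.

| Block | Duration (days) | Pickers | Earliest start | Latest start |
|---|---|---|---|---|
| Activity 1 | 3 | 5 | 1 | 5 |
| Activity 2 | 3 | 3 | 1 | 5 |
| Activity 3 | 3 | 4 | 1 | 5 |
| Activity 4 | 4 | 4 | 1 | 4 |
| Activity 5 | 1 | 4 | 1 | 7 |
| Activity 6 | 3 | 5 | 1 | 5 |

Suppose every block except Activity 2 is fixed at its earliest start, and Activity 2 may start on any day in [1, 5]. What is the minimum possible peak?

22

Activity 2@1: d1:25  d2:21  d3:21  d4:4  d5:0  d6:0  d7:0 → peak 25
Activity 2@2: d1:22  d2:21  d3:21  d4:7  d5:0  d6:0  d7:0 → peak 22
Activity 2@3: d1:22  d2:18  d3:21  d4:7  d5:3  d6:0  d7:0 → peak 22
Activity 2@4: d1:22  d2:18  d3:18  d4:7  d5:3  d6:3  d7:0 → peak 22
Activity 2@5: d1:22  d2:18  d3:18  d4:4  d5:3  d6:3  d7:3 → peak 22
Best is Activity 2@2, peak 22.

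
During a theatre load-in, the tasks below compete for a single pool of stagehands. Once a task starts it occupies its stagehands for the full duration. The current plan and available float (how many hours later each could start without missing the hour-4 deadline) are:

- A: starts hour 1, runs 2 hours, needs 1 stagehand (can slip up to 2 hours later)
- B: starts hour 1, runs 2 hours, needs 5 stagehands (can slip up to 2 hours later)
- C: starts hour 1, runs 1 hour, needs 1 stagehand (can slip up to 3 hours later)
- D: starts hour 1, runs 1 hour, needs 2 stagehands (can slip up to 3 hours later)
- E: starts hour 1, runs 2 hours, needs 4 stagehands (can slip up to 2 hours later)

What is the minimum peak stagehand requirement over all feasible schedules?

6

Early-start (A@1, B@1, C@1, D@1, E@1) gives peak 13: h1:13  h2:10  h3:0  h4:0.
Shift C→3, D→4, E→3.
Schedule A@1, B@1, C@3, D@4, E@3: h1:6  h2:6  h3:5  h4:6 — peak 6.
Total stagehand-hours = 23 over 4 hours ⇒ peak ≥ ⌈23/4⌉ = 6, so 6 is optimal.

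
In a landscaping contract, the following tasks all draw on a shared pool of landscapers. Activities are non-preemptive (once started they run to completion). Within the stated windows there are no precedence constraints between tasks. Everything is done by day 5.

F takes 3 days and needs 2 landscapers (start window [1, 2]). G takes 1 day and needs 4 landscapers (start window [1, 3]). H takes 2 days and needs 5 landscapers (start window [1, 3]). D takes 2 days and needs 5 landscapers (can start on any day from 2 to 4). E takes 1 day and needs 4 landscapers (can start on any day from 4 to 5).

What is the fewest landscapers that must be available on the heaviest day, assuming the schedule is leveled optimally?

9

Early-start (F@1, G@1, H@1, D@2, E@4) gives peak 12: d1:11  d2:12  d3:7  d4:4  d5:0.
Shift H→2, D→4.
Schedule F@1, G@1, H@2, D@4, E@4: d1:6  d2:7  d3:7  d4:9  d5:5 — peak 9.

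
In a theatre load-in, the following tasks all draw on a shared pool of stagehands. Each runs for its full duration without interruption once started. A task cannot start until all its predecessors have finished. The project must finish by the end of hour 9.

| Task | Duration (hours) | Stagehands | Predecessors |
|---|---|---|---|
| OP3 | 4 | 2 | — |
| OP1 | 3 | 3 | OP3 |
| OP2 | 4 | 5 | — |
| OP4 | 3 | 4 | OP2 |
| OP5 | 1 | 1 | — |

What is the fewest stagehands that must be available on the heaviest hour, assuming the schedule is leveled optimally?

Early-start (OP3@1, OP1@5, OP2@1, OP4@5, OP5@1) gives peak 8: h1:8  h2:7  h3:7  h4:7  h5:7  h6:7  h7:7  h8:0  h9:0.
Shift OP5→8.
Schedule OP3@1, OP1@5, OP2@1, OP4@5, OP5@8: h1:7  h2:7  h3:7  h4:7  h5:7  h6:7  h7:7  h8:1  h9:0 — peak 7.

7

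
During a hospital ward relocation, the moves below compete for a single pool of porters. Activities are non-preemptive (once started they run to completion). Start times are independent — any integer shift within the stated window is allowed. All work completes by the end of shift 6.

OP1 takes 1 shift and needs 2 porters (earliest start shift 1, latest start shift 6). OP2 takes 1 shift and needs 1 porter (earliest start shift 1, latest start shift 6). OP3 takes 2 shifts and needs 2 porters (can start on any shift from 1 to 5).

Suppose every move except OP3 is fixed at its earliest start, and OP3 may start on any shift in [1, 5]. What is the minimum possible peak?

3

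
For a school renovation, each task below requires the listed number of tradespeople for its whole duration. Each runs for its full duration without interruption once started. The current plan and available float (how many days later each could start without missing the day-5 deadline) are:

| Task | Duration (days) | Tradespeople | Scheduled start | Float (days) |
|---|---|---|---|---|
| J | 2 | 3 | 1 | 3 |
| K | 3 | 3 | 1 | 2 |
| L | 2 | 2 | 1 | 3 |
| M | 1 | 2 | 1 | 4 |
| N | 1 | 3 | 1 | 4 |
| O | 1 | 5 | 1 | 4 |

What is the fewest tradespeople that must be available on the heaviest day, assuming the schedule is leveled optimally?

7

Early-start (J@1, K@1, L@1, M@1, N@1, O@1) gives peak 18: d1:18  d2:8  d3:3  d4:0  d5:0.
Shift L→3, M→3, N→4, O→5.
Schedule J@1, K@1, L@3, M@3, N@4, O@5: d1:6  d2:6  d3:7  d4:5  d5:5 — peak 7.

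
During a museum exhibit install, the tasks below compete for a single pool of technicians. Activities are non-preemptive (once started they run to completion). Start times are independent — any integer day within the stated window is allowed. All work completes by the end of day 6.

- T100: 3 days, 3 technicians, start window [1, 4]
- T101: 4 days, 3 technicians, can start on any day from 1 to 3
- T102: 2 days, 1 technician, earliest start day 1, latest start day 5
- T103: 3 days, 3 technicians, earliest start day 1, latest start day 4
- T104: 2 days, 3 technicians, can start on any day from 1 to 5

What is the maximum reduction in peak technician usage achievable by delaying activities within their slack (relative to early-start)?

6

Early-start peak: d1:13  d2:13  d3:9  d4:3  d5:0  d6:0 ⇒ 13.
Leveled (T100@1, T101@1, T102@1, T103@4, T104@5): d1:7  d2:7  d3:6  d4:6  d5:6  d6:6 ⇒ 7.
Reduction 13 − 7 = 6.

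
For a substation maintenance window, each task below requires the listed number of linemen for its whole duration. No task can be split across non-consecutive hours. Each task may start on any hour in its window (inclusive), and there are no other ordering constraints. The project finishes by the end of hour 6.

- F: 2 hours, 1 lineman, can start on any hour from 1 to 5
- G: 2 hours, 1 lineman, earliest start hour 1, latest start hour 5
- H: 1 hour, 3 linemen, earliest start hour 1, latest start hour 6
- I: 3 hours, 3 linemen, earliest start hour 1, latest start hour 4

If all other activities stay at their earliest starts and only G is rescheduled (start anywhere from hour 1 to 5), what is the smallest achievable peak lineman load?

7

G@1: h1:8  h2:5  h3:3  h4:0  h5:0  h6:0 → peak 8
G@2: h1:7  h2:5  h3:4  h4:0  h5:0  h6:0 → peak 7
G@3: h1:7  h2:4  h3:4  h4:1  h5:0  h6:0 → peak 7
G@4: h1:7  h2:4  h3:3  h4:1  h5:1  h6:0 → peak 7
G@5: h1:7  h2:4  h3:3  h4:0  h5:1  h6:1 → peak 7
Best is G@2, peak 7.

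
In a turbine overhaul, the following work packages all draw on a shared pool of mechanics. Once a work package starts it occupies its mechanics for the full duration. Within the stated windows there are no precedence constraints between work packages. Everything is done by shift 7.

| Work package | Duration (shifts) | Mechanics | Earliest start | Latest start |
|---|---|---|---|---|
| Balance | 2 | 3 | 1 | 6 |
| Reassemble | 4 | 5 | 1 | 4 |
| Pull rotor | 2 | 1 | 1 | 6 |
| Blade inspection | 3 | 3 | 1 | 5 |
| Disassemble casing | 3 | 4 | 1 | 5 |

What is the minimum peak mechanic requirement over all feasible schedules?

8

Early-start (Balance@1, Reassemble@1, Pull rotor@1, Blade inspection@1, Disassemble casing@1) gives peak 16: s1:16  s2:16  s3:12  s4:5  s5:0  s6:0  s7:0.
Shift Pull rotor→3, Blade inspection→5, Disassemble casing→5.
Schedule Balance@1, Reassemble@1, Pull rotor@3, Blade inspection@5, Disassemble casing@5: s1:8  s2:8  s3:6  s4:6  s5:7  s6:7  s7:7 — peak 8.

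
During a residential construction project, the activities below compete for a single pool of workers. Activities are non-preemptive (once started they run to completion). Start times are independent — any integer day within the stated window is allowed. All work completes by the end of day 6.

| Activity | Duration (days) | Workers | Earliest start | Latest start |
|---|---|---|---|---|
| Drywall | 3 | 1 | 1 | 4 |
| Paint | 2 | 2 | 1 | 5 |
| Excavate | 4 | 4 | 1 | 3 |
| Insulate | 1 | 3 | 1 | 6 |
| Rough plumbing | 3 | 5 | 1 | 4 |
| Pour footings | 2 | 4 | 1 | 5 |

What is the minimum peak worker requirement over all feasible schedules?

Early-start (Drywall@1, Paint@1, Excavate@1, Insulate@1, Rough plumbing@1, Pour footings@1) gives peak 19: d1:19  d2:16  d3:10  d4:4  d5:0  d6:0.
Shift Insulate→3, Rough plumbing→4, Pour footings→5.
Schedule Drywall@1, Paint@1, Excavate@1, Insulate@3, Rough plumbing@4, Pour footings@5: d1:7  d2:7  d3:8  d4:9  d5:9  d6:9 — peak 9.
Total worker-days = 49 over 6 days ⇒ peak ≥ ⌈49/6⌉ = 9, so 9 is optimal.

9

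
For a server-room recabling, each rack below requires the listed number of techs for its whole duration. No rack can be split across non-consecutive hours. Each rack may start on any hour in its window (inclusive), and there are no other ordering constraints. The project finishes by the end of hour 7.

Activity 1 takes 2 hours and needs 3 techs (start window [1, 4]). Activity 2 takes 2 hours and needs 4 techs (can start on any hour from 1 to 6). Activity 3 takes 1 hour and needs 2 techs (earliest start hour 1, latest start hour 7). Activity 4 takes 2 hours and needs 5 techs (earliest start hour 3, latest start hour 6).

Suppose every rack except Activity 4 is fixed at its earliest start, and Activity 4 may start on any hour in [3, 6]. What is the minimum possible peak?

9

Activity 4@3: h1:9  h2:7  h3:5  h4:5  h5:0  h6:0  h7:0 → peak 9
Activity 4@4: h1:9  h2:7  h3:0  h4:5  h5:5  h6:0  h7:0 → peak 9
Activity 4@5: h1:9  h2:7  h3:0  h4:0  h5:5  h6:5  h7:0 → peak 9
Activity 4@6: h1:9  h2:7  h3:0  h4:0  h5:0  h6:5  h7:5 → peak 9
Best is Activity 4@3, peak 9.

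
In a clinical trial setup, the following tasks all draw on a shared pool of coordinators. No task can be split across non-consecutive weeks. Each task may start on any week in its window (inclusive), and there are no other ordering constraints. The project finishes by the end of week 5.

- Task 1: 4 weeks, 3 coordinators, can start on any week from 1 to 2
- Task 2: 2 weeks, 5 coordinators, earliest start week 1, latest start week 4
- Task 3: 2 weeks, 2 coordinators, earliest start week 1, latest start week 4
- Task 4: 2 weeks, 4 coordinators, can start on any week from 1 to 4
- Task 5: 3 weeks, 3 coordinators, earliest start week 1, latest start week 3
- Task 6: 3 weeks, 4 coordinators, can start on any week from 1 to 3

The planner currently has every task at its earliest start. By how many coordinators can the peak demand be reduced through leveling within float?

Early-start peak: w1:21  w2:21  w3:10  w4:3  w5:0 ⇒ 21.
Leveled (Task 1@1, Task 2@1, Task 3@3, Task 4@1, Task 5@3, Task 6@3): w1:12  w2:12  w3:12  w4:12  w5:7 ⇒ 12.
Reduction 21 − 12 = 9.

9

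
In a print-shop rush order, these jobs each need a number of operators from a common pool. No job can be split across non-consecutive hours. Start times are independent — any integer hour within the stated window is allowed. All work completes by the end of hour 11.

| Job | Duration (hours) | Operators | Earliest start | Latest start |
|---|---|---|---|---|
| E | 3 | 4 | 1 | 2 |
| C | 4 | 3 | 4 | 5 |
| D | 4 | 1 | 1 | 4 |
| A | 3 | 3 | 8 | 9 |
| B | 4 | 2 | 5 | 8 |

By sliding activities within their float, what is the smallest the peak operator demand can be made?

5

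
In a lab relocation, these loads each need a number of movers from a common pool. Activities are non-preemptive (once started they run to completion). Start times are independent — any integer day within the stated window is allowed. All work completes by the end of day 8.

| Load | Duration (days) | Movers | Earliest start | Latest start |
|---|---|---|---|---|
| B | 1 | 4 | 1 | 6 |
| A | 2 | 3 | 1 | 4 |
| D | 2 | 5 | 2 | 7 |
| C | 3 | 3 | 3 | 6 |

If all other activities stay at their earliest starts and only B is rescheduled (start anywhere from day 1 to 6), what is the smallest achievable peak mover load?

8

B@1: d1:7  d2:8  d3:8  d4:3  d5:3  d6:0  d7:0  d8:0 → peak 8
B@2: d1:3  d2:12  d3:8  d4:3  d5:3  d6:0  d7:0  d8:0 → peak 12
B@3: d1:3  d2:8  d3:12  d4:3  d5:3  d6:0  d7:0  d8:0 → peak 12
B@4: d1:3  d2:8  d3:8  d4:7  d5:3  d6:0  d7:0  d8:0 → peak 8
B@5: d1:3  d2:8  d3:8  d4:3  d5:7  d6:0  d7:0  d8:0 → peak 8
B@6: d1:3  d2:8  d3:8  d4:3  d5:3  d6:4  d7:0  d8:0 → peak 8
Best is B@1, peak 8.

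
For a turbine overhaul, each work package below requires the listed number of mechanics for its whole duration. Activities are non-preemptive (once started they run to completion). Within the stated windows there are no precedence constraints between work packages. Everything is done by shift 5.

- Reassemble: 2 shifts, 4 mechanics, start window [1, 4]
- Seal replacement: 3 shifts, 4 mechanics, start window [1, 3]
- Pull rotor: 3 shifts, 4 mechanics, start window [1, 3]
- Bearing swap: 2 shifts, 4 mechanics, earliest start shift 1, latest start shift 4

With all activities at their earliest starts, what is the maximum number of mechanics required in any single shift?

Early-start schedule: Reassemble@1, Seal replacement@1, Pull rotor@1, Bearing swap@1.
Load per shift: shift 1: 16, shift 2: 16, shift 3: 8, shift 4: 0, shift 5: 0.
Peak is 16.

16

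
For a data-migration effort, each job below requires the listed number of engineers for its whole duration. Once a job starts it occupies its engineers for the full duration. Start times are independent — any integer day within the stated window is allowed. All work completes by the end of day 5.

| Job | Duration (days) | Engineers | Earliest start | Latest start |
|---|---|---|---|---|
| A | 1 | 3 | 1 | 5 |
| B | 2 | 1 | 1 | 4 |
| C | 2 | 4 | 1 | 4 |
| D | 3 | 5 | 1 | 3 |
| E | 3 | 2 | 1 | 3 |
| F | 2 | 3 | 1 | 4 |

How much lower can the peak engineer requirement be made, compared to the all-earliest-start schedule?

9

Early-start peak: d1:18  d2:15  d3:7  d4:0  d5:0 ⇒ 18.
Leveled (A@1, B@1, C@4, D@1, E@2, F@4): d1:9  d2:8  d3:7  d4:9  d5:7 ⇒ 9.
Reduction 18 − 9 = 9.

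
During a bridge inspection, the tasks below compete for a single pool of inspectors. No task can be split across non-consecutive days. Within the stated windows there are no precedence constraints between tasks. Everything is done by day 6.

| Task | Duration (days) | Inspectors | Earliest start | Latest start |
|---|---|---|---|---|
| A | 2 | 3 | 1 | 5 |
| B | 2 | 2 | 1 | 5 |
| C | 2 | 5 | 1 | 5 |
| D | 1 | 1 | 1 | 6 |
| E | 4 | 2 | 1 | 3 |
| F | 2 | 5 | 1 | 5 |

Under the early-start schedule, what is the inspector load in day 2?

17

At early start, day 2 has: A, B, C, E, F.
Demand: 3 + 2 + 5 + 2 + 5 = 17.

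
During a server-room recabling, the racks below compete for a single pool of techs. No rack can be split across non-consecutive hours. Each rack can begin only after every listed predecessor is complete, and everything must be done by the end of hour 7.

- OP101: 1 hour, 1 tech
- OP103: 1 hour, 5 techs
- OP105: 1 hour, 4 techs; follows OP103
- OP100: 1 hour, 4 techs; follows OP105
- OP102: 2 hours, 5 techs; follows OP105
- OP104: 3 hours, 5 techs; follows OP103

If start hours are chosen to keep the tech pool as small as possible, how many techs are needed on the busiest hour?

Early-start (OP101@1, OP103@1, OP105@2, OP100@3, OP102@3, OP104@2) gives peak 14: h1:6  h2:9  h3:14  h4:10  h5:0  h6:0  h7:0.
Shift OP104→5.
Schedule OP101@1, OP103@1, OP105@2, OP100@3, OP102@3, OP104@5: h1:6  h2:4  h3:9  h4:5  h5:5  h6:5  h7:5 — peak 9.

9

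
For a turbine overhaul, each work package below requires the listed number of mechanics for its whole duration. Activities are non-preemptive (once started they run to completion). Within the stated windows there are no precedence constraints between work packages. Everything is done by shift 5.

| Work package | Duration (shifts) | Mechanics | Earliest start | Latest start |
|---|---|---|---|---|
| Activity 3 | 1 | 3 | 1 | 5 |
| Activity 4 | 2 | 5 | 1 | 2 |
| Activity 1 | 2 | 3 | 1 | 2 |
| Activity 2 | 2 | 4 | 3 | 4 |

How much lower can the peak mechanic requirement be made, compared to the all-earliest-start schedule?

3

Early-start peak: s1:11  s2:8  s3:4  s4:4  s5:0 ⇒ 11.
Leveled (Activity 3@1, Activity 4@1, Activity 1@2, Activity 2@3): s1:8  s2:8  s3:7  s4:4  s5:0 ⇒ 8.
Reduction 11 − 8 = 3.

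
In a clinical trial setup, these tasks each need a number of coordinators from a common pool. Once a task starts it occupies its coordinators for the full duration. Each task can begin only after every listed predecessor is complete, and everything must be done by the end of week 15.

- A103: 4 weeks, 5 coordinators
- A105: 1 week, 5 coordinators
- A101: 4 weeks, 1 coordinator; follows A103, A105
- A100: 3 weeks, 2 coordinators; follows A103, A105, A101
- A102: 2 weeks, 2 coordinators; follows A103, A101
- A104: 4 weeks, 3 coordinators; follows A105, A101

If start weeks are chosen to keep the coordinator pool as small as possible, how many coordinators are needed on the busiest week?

5

Early-start (A103@1, A105@1, A101@5, A100@9, A102@9, A104@9) gives peak 10: w1:10  w2:5  w3:5  w4:5  w5:1  w6:1  w7:1  w8:1  w9:7  w10:7  w11:5  w12:3  w13:0  w14:0  w15:0.
Shift A105→5, A101→6, A100→10, A102→10, A104→12.
Schedule A103@1, A105@5, A101@6, A100@10, A102@10, A104@12: w1:5  w2:5  w3:5  w4:5  w5:5  w6:1  w7:1  w8:1  w9:1  w10:4  w11:4  w12:5  w13:3  w14:3  w15:3 — peak 5.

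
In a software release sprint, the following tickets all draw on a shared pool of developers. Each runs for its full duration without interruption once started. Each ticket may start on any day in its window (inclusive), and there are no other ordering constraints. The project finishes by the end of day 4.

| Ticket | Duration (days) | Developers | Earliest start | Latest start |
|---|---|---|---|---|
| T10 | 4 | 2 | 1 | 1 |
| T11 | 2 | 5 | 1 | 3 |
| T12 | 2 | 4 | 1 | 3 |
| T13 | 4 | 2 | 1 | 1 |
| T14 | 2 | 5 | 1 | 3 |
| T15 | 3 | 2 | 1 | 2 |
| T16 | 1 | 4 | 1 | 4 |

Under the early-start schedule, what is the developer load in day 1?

At early start, day 1 has: T10, T11, T12, T13, T14, T15, T16.
Demand: 2 + 5 + 4 + 2 + 5 + 2 + 4 = 24.

24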